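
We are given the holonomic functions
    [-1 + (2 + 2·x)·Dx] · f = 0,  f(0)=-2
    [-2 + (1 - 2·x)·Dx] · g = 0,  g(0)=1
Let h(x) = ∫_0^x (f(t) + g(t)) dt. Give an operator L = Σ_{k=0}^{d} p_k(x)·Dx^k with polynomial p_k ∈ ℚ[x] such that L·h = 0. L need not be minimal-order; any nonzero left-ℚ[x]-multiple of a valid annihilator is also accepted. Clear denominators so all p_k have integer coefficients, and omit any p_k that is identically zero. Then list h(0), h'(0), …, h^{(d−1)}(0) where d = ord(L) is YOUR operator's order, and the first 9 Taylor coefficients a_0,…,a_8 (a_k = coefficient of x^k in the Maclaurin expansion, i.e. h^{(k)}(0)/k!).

f: a_k = -2, -1, 1/4, -1/8, 5/64, -7/128, 21/512, -33/1024, 429/16384, …
g: a_k = 1, 2, 4, 8, 16, 32, 64, 128, 256, …
h₀=f+g: left-lcm gives L₀, ord ≤ 2.
Integrate: L := L₀·Dx.
L = (6 + 4·x)·Dx + (-11 - 20·x - 12·x^2)·Dx^2 + (2 + 2·x - 8·x^2 - 8·x^3)·Dx^3  (order 3).
h: a_k = 0, -1, 1/2, 17/12, 63/32, 1029/320, 1363/256, 32789/3584, 131039/8192, …
ICs: h(0) = 0, h′(0) = -1, h′′(0) = 1.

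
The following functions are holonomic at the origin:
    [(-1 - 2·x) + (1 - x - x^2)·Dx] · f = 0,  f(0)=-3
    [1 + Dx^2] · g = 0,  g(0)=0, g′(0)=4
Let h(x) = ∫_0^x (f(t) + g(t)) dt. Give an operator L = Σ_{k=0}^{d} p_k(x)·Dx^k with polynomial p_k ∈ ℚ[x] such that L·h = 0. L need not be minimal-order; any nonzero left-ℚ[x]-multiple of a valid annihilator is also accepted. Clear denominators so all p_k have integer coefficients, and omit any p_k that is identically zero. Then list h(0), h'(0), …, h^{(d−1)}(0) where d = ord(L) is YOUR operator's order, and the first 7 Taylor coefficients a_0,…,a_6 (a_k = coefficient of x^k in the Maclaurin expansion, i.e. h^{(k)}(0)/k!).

f: a_k = -3, -3, -6, -9, -15, -24, -39, …
g: a_k = 0, 4, 0, -2/3, 0, 1/30, 0, …
L₀ := lclm(L_f,L_g); ord L₀ ≤ 1+2.
h=∫h₀ ⇒ L = L₀·Dx.
L = (19 + 48·x + 31·x^2 + 24·x^3 + 5·x^4 + 2·x^5)·Dx + (-5 + x + 4·x^2 + 7·x^3 + 6·x^4 + 3·x^5 + x^6)·Dx^2 + (19 + 48·x + 31·x^2 + 24·x^3 + 5·x^4 + 2·x^5)·Dx^3 + (-5 + x + 4·x^2 + 7·x^3 + 6·x^4 + 3·x^5 + x^6)·Dx^4  (order 4).
h: a_k = 0, -3, 1/2, -2, -29/12, -3, -719/180, …
ICs: h(0) = 0, h′(0) = -3, h′′(0) = 1, h′′′(0) = -12.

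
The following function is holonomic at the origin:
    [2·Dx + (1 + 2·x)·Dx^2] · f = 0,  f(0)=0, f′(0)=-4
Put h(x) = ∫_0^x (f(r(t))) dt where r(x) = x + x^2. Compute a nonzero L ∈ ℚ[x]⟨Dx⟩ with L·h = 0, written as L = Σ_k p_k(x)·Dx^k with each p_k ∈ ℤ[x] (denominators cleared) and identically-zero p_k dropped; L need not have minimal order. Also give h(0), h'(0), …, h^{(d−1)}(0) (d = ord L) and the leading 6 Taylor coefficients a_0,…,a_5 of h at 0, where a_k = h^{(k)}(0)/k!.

L = (4·x + 4·x^2)·Dx^2 + (1 + 4·x + 6·x^2 + 4·x^3)·Dx^3  (order 3).
h: a_k = 0, 0, -2, 0, 2/3, -4/5, …
ICs: h(0) = 0, h′(0) = 0, h′′(0) = -4.

f: a_k = 0, -4, 4, -16/3, 8, -64/5, …
f∘r: x↦r, Dx↦Dx/r' in L_f ⇒ L₀.
h=∫₀ˣh₀: take L = L₀·Dx.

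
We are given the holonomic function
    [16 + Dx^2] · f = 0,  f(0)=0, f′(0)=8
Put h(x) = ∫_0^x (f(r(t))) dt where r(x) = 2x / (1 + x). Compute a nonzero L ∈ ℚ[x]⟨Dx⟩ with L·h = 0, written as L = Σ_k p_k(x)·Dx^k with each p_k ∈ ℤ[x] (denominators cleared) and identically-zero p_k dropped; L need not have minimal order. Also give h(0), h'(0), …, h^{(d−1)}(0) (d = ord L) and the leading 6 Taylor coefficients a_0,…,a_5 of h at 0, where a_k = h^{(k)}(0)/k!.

L = 64·Dx + (2 + 6·x + 6·x^2 + 2·x^3)·Dx^2 + (1 + 4·x + 6·x^2 + 4·x^3 + x^4)·Dx^3  (order 3).
h: a_k = 0, 0, 8, -16/3, -116/3, 496/5, …
ICs: h(0) = 0, h′(0) = 0, h′′(0) = 16.

f: a_k = 0, 8, 0, -64/3, 0, 256/15, …
L₀ from L_f via x↦r, Dx↦r'^{-1}Dx.
∫: right-multiply L₀ by Dx.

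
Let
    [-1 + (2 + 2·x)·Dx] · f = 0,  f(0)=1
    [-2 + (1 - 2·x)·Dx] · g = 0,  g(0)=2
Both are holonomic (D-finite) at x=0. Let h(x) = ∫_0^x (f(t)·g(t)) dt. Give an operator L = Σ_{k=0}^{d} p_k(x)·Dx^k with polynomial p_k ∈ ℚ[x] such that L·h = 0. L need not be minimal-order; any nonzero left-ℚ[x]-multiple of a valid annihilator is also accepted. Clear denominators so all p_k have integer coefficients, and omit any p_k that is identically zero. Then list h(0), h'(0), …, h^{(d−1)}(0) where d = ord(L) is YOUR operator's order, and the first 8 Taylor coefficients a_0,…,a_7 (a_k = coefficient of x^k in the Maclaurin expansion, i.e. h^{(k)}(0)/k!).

L = (5 + 2·x)·Dx + (-2 + 2·x + 4·x^2)·Dx^2  (order 2).
h: a_k = 0, 2, 5/2, 13/4, 157/32, 2507/320, 3345/256, 80259/3584, …
ICs: h(0) = 0, h′(0) = 2.

f: a_k = 1, 1/2, -1/8, 1/16, -5/128, 7/256, -21/1024, 33/2048, …
g: a_k = 2, 4, 8, 16, 32, 64, 128, 256, …
Sym-product of L_f,L_g gives L₀ (≤ ord 1).
h=∫₀ˣh₀: take L = L₀·Dx.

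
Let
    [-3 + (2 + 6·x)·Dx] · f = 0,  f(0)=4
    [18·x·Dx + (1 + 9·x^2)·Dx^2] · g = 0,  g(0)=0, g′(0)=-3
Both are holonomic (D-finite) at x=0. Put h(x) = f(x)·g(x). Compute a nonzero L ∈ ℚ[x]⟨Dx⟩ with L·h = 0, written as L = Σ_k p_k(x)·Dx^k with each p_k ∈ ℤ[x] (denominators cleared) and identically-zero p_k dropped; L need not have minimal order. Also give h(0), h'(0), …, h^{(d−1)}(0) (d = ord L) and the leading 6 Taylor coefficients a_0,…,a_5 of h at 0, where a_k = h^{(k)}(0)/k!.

f: a_k = 4, 6, -9/2, 27/4, -405/32, 1701/64, …
g: a_k = 0, -3, 0, 9, 0, -243/5, …
L₀ := L_f ⊗_s L_g (sym. prod.), ord ≤ 2.
L = (27 - 108·x - 81·x^2) + (-12 + 36·x + 324·x^2 + 324·x^3)·Dx + (4 + 24·x + 72·x^2 + 216·x^3 + 324·x^4)·Dx^2  (order 2).
h: a_k = 0, -12, -18, 99/2, 135/4, -31509/160, …
ICs: h(0) = 0, h′(0) = -12.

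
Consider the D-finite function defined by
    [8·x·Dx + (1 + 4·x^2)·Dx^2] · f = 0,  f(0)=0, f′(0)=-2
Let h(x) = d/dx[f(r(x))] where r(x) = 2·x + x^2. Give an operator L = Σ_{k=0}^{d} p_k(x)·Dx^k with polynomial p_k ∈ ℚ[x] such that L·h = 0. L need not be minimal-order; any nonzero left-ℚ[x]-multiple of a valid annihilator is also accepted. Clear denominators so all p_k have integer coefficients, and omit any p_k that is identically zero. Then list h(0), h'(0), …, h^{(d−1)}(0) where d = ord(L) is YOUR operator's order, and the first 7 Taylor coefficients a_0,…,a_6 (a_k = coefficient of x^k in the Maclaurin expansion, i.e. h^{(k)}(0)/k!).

L = (-1 + 32·x + 64·x^2 + 48·x^3 + 12·x^4) + (1 + x + 16·x^2 + 32·x^3 + 20·x^4 + 4·x^5)·Dx  (order 1).
h: a_k = -4, -4, 64, 128, -944, -3056, 12800, …
ICs: h(0) = -4.

f: a_k = 0, -2, 0, 8/3, 0, -32/5, 0, …
f∘r: x↦r, Dx↦Dx/r' in L_f ⇒ L₀.
h₀' ⇒ L via d/dx closure of L₀.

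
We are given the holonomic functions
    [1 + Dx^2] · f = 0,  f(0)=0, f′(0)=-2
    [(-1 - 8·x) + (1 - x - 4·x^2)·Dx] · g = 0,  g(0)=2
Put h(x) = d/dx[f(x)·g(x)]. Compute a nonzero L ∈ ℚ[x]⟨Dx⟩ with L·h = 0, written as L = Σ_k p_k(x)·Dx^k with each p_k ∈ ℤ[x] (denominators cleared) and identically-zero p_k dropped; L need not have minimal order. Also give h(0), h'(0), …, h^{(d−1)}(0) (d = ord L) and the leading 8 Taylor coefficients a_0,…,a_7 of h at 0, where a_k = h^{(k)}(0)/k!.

L = (159 - 2·x - 7·x^2 + 8·x^3 + 16·x^4) + (22 + 178·x + 24·x^2 + 64·x^3)·Dx + (-7 + 6·x + 25·x^2 + 8·x^3 + 16·x^4)·Dx^2  (order 2).
h: a_k = -4, -8, -58, -424/3, -1127/2, -7621/5, -888089/180, -4336834/315, …
ICs: h(0) = -4, h′(0) = -8.

f: a_k = 0, -2, 0, 1/3, 0, -1/60, 0, 1/2520, …
g: a_k = 2, 2, 10, 18, 58, 130, 362, 882, …
L₀ := L_f ⊗_s L_g (sym. prod.), ord ≤ 2.
Differentiate: ansatz ord ≤ ord L₀ ⇒ L.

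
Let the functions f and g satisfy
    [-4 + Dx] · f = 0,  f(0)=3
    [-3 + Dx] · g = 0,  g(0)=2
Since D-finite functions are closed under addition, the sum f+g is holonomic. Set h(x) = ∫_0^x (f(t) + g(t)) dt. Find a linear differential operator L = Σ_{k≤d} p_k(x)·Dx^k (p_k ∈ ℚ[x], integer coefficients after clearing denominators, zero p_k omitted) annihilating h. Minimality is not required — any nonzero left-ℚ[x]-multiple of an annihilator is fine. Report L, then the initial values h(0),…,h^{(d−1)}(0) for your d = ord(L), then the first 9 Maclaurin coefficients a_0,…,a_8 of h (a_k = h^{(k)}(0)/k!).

L = 12·Dx - 7·Dx^2 + Dx^3  (order 3).
h: a_k = 0, 5, 9, 11, 41/4, 31/4, 593/120, 2291/840, 8921/6720, …
ICs: h(0) = 0, h′(0) = 5, h′′(0) = 18.

f: a_k = 3, 12, 24, 32, 32, 128/5, 256/15, 1024/105, 512/105, …
g: a_k = 2, 6, 9, 9, 27/4, 81/20, 81/40, 243/280, 729/2240, …
L₀ := lclm(L_f,L_g); ord L₀ ≤ 1+1.
h=∫₀ˣh₀: take L = L₀·Dx.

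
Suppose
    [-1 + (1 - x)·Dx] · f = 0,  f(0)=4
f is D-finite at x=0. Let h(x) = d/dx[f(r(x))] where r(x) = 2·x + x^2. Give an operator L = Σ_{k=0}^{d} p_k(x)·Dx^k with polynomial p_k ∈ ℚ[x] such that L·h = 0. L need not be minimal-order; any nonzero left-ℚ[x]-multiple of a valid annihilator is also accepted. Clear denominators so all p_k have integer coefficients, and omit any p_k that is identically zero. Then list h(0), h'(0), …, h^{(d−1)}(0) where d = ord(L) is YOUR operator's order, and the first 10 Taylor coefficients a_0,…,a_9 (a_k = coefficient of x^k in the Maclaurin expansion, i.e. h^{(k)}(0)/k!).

L = (5 + 6·x + 3·x^2) + (-1 + x + 3·x^2 + x^3)·Dx  (order 1).
h: a_k = 8, 40, 144, 464, 1400, 4056, 11424, 31520, 85608, 229640, …
ICs: h(0) = 8.

f: a_k = 4, 4, 4, 4, 4, 4, 4, 4, 4, 4, …
f∘r: x↦r, Dx↦Dx/r' in L_f ⇒ L₀.
h₀' ⇒ L via d/dx closure of L₀.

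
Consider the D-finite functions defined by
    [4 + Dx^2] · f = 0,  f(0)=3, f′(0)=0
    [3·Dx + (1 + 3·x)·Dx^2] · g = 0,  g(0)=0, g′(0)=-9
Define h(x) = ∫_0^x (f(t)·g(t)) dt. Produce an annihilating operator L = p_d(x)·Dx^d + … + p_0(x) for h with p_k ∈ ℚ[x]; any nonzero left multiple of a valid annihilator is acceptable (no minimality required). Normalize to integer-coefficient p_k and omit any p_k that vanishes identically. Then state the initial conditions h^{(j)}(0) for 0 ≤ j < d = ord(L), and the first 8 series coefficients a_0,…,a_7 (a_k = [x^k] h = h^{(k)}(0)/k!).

L = (-1112 - 1248·x + 7344·x^2 + 27648·x^3 + 20736·x^4)·Dx + (-48 + 2160·x + 10368·x^2 + 10368·x^3)·Dx^2 + (-250 + 240·x + 4968·x^2 + 13824·x^3 + 10368·x^4)·Dx^3 + (-12 + 540·x + 2592·x^2 + 2592·x^3)·Dx^4 + (7 + 138·x + 783·x^2 + 1728·x^3 + 1296·x^4)·Dx^5  (order 5).
h: a_k = 0, 0, -27/2, 27/2, -27/4, 81/4, -489/10, 108, …
ICs: h(0) = 0, h′(0) = 0, h′′(0) = -27, h′′′(0) = 81, h′′′′(0) = -162.

f: a_k = 3, 0, -6, 0, 2, 0, -4/15, 0, …
g: a_k = 0, -9, 27/2, -27, 243/4, -729/5, 729/2, -6561/7, …
Sym-product of L_f,L_g gives L₀ (≤ ord 4).
Integrate: L := L₀·Dx.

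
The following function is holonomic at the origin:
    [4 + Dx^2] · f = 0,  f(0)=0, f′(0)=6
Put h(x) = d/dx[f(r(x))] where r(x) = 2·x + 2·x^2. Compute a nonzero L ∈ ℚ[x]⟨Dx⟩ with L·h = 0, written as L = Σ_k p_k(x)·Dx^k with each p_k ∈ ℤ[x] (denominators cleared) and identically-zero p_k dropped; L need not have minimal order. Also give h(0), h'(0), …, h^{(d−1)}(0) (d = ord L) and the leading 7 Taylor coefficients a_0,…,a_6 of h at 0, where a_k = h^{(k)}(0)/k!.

L = (28 + 128·x + 384·x^2 + 512·x^3 + 256·x^4) + (-6 - 12·x)·Dx + (1 + 4·x + 4·x^2)·Dx^2  (order 2).
h: a_k = 12, 24, -96, -384, -352, 576, 25856/15, …
ICs: h(0) = 12, h′(0) = 24.

f: a_k = 0, 6, 0, -4, 0, 4/5, 0, …
h₀=f(r): pull back L_f along r ⇒ L₀.
h₀' ⇒ L via d/dx closure of L₀.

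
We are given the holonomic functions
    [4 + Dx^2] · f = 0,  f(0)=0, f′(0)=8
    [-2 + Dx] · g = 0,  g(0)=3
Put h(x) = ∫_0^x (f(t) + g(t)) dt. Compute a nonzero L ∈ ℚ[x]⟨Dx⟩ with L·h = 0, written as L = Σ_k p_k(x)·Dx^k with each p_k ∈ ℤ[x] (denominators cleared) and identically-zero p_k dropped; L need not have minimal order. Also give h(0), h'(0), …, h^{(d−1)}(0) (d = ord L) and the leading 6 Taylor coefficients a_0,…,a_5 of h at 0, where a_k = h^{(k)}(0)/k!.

L = -8·Dx + 4·Dx^2 - 2·Dx^3 + Dx^4  (order 4).
h: a_k = 0, 3, 7, 2, -1/3, 2/5, …
ICs: h(0) = 0, h′(0) = 3, h′′(0) = 14, h′′′(0) = 12.

f: a_k = 0, 8, 0, -16/3, 0, 16/15, …
g: a_k = 3, 6, 6, 4, 2, 4/5, …
L₀ := lclm(L_f,L_g); ord L₀ ≤ 2+1.
∫: right-multiply L₀ by Dx.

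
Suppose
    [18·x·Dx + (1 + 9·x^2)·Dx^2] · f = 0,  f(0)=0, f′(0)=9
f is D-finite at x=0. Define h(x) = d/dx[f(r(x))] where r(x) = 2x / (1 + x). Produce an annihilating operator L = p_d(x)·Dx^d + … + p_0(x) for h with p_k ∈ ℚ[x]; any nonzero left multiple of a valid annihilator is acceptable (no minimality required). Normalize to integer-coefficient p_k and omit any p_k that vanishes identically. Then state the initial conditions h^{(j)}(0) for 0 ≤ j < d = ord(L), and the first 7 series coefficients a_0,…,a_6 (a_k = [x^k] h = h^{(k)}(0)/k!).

f: a_k = 0, 9, 0, -27, 0, 729/5, 0, …
Change of var in L_f (x↦r) gives L₀.
h₀' ⇒ L via d/dx closure of L₀.
L = (2 + 74·x) + (1 + 2·x + 37·x^2)·Dx  (order 1).
h: a_k = 18, -36, -594, 2520, 16938, -127116, -372474, …
ICs: h(0) = 18.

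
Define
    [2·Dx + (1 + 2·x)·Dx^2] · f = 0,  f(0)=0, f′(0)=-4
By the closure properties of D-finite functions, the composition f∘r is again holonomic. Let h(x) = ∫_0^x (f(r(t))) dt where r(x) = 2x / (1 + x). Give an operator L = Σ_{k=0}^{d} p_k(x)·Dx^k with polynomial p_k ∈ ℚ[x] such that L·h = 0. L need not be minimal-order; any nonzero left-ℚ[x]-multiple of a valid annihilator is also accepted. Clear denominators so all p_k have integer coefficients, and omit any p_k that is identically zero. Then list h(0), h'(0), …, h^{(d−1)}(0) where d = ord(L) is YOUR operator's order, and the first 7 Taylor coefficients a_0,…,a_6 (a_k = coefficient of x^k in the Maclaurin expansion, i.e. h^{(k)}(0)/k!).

L = (6 + 10·x)·Dx^2 + (1 + 6·x + 5·x^2)·Dx^3  (order 3).
h: a_k = 0, 0, -4, 8, -62/3, 312/5, -3124/15, …
ICs: h(0) = 0, h′(0) = 0, h′′(0) = -8.

f: a_k = 0, -4, 4, -16/3, 8, -64/5, 64/3, …
f∘r: x↦r, Dx↦Dx/r' in L_f ⇒ L₀.
h=∫h₀ ⇒ L = L₀·Dx.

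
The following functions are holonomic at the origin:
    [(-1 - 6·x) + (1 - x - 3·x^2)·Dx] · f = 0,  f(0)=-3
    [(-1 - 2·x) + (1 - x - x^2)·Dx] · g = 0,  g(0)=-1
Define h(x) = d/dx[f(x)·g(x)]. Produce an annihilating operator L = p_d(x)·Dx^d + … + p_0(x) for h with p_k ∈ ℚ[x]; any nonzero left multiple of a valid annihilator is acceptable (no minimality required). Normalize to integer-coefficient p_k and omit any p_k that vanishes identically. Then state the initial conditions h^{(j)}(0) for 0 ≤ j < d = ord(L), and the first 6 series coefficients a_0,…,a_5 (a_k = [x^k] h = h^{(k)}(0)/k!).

f: a_k = -3, -3, -12, -21, -57, -120, …
g: a_k = -1, -1, -2, -3, -5, -8, …
f·g: L₀ = L_f ⊗_s L_g, ord ≤ 1·1.
Derive L from L₀ (diff closure).
L = (7 + 6·x - 15·x^2 - 108·x^3 + 15·x^4 + 180·x^5 + 90·x^6) + (-1 - x + 15·x^2 - x^3 - 45·x^4 - 3·x^5 + 42·x^6 + 18·x^7)·Dx  (order 1).
h: a_k = 6, 42, 144, 504, 1470, 4266, …
ICs: h(0) = 6.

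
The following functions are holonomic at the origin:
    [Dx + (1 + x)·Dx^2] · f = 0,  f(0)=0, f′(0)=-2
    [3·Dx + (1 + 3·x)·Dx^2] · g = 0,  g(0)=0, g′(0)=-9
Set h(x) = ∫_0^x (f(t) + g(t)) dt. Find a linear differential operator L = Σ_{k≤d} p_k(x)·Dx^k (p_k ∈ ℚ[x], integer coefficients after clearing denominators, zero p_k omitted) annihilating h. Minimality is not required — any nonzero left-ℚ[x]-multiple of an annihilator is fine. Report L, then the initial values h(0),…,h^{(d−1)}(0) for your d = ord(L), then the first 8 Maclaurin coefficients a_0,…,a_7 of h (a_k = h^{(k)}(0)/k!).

L = 6·Dx^2 + (8 + 12·x)·Dx^3 + (1 + 4·x + 3·x^2)·Dx^4  (order 4).
h: a_k = 0, 0, -11/2, 29/6, -83/12, 49/4, -731/30, 2189/42, …
ICs: h(0) = 0, h′(0) = 0, h′′(0) = -11, h′′′(0) = 29.

f: a_k = 0, -2, 1, -2/3, 1/2, -2/5, 1/3, -2/7, …
g: a_k = 0, -9, 27/2, -27, 243/4, -729/5, 729/2, -6561/7, …
h₀=f+g: left-lcm gives L₀, ord ≤ 4.
h=∫h₀ ⇒ L = L₀·Dx.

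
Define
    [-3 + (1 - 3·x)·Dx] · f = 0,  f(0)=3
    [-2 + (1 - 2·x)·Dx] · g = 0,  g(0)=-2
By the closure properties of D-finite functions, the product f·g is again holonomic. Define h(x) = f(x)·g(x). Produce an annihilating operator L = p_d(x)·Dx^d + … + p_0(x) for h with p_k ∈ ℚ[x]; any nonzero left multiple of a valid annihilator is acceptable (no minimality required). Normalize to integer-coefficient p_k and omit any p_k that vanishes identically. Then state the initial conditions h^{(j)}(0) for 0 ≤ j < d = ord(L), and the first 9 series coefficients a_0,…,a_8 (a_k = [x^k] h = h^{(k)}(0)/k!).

f: a_k = 3, 9, 27, 81, 243, 729, 2187, 6561, 19683, …
g: a_k = -2, -4, -8, -16, -32, -64, -128, -256, -512, …
L₀ := L_f ⊗_s L_g (sym. prod.), ord ≤ 1.
L = (-5 + 12·x) + (1 - 5·x + 6·x^2)·Dx  (order 1).
h: a_k = -6, -30, -114, -390, -1266, -3990, -12354, -37830, -115026, …
ICs: h(0) = -6.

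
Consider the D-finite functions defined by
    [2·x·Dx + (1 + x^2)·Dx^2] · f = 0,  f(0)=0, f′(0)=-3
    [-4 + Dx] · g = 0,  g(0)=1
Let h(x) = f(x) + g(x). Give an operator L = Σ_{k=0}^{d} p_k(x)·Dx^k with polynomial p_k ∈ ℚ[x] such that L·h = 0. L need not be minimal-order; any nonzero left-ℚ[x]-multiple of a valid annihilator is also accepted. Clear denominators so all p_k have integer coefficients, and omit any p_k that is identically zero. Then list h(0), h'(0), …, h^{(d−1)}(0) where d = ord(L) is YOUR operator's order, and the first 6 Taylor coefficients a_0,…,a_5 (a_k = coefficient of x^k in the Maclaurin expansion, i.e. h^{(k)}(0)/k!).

f: a_k = 0, -3, 0, 1, 0, -3/5, …
g: a_k = 1, 4, 8, 32/3, 32/3, 128/15, …
f+g: L₀ = lclm(L_f,L_g), ord ≤ 2+1.
L = (4 - 16·x - 12·x^2 - 16·x^3)·Dx + (-9 - 13·x^2 - 8·x^4)·Dx^2 + (2 + x + 4·x^2 + x^3 + 2·x^4)·Dx^3  (order 3).
h: a_k = 1, 1, 8, 35/3, 32/3, 119/15, …
ICs: h(0) = 1, h′(0) = 1, h′′(0) = 16.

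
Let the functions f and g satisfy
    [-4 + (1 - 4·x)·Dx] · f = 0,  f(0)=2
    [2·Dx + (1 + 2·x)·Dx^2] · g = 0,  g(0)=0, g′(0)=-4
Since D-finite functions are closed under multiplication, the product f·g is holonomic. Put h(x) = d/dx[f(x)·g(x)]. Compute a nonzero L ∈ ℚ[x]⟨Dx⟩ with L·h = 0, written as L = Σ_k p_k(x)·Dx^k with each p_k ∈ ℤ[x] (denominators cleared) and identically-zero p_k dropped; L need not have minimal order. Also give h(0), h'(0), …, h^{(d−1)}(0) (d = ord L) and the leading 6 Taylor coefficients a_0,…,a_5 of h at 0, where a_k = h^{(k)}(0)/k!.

L = 32 + (8 + 40·x)·Dx + (-1 + 2·x + 8·x^2)·Dx^2  (order 2).
h: a_k = -8, -48, -320, -4928/3, -25024/3, -198912/5, …
ICs: h(0) = -8, h′(0) = -48.

f: a_k = 2, 8, 32, 128, 512, 2048, …
g: a_k = 0, -4, 4, -16/3, 8, -64/5, …
Sym-product of L_f,L_g gives L₀ (≤ ord 2).
Differentiate: ansatz ord ≤ ord L₀ ⇒ L.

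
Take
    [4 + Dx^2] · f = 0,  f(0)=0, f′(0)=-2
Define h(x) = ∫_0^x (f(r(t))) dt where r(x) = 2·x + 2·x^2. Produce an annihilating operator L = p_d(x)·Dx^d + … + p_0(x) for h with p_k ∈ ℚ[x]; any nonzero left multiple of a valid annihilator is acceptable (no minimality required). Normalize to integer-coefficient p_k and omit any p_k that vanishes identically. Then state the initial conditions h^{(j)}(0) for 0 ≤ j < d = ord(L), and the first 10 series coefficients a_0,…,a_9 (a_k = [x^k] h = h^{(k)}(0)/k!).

L = (16 + 96·x + 192·x^2 + 128·x^3)·Dx - 2·Dx^2 + (1 + 2·x)·Dx^3  (order 3).
h: a_k = 0, 0, -2, -4/3, 8/3, 32/5, 176/45, -32/7, -3232/315, -2816/405, …
ICs: h(0) = 0, h′(0) = 0, h′′(0) = -4.

f: a_k = 0, -2, 0, 4/3, 0, -4/15, 0, 8/315, 0, -4/2835, …
Substitute x→r, Dx→(1/r')Dx; clear ⇒ L₀.
Integrate: L := L₀·Dx.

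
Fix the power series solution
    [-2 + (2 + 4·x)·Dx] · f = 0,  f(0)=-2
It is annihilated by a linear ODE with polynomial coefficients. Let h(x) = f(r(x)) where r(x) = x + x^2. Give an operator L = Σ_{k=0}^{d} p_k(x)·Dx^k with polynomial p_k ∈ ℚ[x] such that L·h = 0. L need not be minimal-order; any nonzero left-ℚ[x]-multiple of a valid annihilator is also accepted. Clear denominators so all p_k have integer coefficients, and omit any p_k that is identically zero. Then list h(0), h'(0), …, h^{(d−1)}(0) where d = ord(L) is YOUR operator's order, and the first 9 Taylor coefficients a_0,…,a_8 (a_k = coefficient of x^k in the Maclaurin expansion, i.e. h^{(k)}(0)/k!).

f: a_k = -2, -2, 1, -1, 5/4, -7/4, 21/8, -33/8, 429/64, …
L₀ from L_f via x↦r, Dx↦r'^{-1}Dx.
L = (-1 - 2·x) + (1 + 2·x + 2·x^2)·Dx  (order 1).
h: a_k = -2, -2, -1, 1, -3/4, 1/4, 3/8, -7/8, 61/64, …
ICs: h(0) = -2.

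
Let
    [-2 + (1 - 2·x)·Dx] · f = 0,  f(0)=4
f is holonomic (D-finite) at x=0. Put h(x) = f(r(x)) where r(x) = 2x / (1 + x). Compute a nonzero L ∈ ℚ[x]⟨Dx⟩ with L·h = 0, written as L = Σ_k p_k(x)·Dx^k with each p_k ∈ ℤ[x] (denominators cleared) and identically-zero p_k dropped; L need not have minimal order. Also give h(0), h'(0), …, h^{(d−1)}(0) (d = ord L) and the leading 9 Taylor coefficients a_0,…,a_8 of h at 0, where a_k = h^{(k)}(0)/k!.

f: a_k = 4, 8, 16, 32, 64, 128, 256, 512, 1024, …
h₀=f(r): pull back L_f along r ⇒ L₀.
L = 4 + (-1 + 2·x + 3·x^2)·Dx  (order 1).
h: a_k = 4, 16, 48, 144, 432, 1296, 3888, 11664, 34992, …
ICs: h(0) = 4.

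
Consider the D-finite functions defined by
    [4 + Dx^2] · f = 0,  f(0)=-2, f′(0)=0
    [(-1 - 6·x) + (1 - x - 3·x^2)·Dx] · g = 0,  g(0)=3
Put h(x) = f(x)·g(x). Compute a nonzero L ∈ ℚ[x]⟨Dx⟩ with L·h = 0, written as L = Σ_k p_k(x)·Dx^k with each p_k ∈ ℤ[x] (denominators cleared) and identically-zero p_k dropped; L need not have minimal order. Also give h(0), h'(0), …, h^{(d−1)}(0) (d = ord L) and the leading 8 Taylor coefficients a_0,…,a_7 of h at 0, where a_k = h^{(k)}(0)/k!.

L = (2 + 4·x + 12·x^2) + (2 + 12·x)·Dx + (-1 + x + 3·x^2)·Dx^2  (order 2).
h: a_k = -6, -6, -12, -30, -70, -160, -5542/15, -12742/15, …
ICs: h(0) = -6, h′(0) = -6.

f: a_k = -2, 0, 4, 0, -4/3, 0, 8/45, 0, …
g: a_k = 3, 3, 12, 21, 57, 120, 291, 651, …
L₀ := L_f ⊗_s L_g (sym. prod.), ord ≤ 2.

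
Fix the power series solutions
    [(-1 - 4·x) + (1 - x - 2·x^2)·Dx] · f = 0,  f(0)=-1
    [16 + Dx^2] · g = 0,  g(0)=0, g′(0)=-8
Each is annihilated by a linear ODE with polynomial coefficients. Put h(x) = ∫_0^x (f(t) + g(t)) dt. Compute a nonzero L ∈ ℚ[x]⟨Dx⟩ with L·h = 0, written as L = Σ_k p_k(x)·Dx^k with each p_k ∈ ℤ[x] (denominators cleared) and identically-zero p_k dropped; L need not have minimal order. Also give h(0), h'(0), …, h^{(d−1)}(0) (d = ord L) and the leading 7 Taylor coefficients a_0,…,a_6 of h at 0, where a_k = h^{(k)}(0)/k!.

f: a_k = -1, -1, -3, -5, -11, -21, -43, …
g: a_k = 0, -8, 0, 64/3, 0, -256/15, 0, …
Sum ⇒ L₀ = lclm(L_f,L_g) in ℚ(x)⟨Dx⟩.
h=∫h₀ ⇒ L = L₀·Dx.
L = (368 + 1408·x - 256·x^2 + 512·x^3 + 2560·x^4 + 2048·x^5)·Dx + (-176 + 336·x + 384·x^2 - 1024·x^3 - 384·x^4 + 1536·x^5 + 1024·x^6)·Dx^2 + (23 + 88·x - 16·x^2 + 32·x^3 + 160·x^4 + 128·x^5)·Dx^3 + (-11 + 21·x + 24·x^2 - 64·x^3 - 24·x^4 + 96·x^5 + 64·x^6)·Dx^4  (order 4).
h: a_k = 0, -1, -9/2, -1, 49/12, -11/5, -571/90, …
ICs: h(0) = 0, h′(0) = -1, h′′(0) = -9, h′′′(0) = -6.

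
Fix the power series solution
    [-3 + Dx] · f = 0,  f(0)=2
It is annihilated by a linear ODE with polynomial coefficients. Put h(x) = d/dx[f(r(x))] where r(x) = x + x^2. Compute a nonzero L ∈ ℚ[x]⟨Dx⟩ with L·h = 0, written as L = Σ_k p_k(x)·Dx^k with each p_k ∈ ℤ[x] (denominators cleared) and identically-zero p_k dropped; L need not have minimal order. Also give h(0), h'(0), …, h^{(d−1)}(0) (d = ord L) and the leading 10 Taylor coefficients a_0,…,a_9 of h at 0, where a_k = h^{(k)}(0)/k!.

L = (5 + 12·x + 12·x^2) + (-1 - 2·x)·Dx  (order 1).
h: a_k = 6, 30, 81, 171, 1161/4, 8613/20, 4509/8, 188217/280, 1646811/2240, 1678239/2240, …
ICs: h(0) = 6.

f: a_k = 2, 6, 9, 9, 27/4, 81/20, 81/40, 243/280, 729/2240, 243/2240, …
L₀ from L_f via x↦r, Dx↦r'^{-1}Dx.
Differentiate: ansatz ord ≤ ord L₀ ⇒ L.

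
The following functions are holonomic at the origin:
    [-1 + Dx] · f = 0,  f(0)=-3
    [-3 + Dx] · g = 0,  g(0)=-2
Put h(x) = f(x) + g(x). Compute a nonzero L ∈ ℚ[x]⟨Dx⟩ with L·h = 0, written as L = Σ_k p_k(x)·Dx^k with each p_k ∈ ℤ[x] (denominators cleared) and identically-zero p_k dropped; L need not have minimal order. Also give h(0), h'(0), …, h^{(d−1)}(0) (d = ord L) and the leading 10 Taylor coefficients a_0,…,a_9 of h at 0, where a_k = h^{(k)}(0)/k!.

L = 3 - 4·Dx + Dx^2  (order 2).
h: a_k = -5, -9, -21/2, -19/2, -55/8, -163/40, -487/240, -1459/1680, -125/384, -13123/120960, …
ICs: h(0) = -5, h′(0) = -9.

f: a_k = -3, -3, -3/2, -1/2, -1/8, -1/40, -1/240, -1/1680, -1/13440, -1/120960, …
g: a_k = -2, -6, -9, -9, -27/4, -81/20, -81/40, -243/280, -729/2240, -243/2240, …
h₀=f+g: left-lcm gives L₀, ord ≤ 2.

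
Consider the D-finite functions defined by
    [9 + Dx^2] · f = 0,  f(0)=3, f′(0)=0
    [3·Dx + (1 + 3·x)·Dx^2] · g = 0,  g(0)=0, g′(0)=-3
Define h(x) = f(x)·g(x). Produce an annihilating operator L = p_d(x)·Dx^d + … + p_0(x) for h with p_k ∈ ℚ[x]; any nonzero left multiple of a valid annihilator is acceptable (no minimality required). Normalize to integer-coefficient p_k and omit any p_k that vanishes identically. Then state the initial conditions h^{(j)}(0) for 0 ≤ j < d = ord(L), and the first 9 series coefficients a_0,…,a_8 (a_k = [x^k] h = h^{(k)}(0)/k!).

L = (-81 + 486·x + 4617·x^2 + 11664·x^3 + 8748·x^4) + (36 + 540·x + 1944·x^2 + 1944·x^3)·Dx + (180·x + 1134·x^2 + 2592·x^3 + 1944·x^4)·Dx^2 + (4 + 60·x + 216·x^2 + 216·x^3)·Dx^3 + (1 + 14·x + 69·x^2 + 144·x^3 + 108·x^4)·Dx^4  (order 4).
h: a_k = 0, -9, 27/2, 27/2, 0, -2187/40, 2187/16, -203391/560, 80919/80, …
ICs: h(0) = 0, h′(0) = -9, h′′(0) = 27, h′′′(0) = 81.

f: a_k = 3, 0, -27/2, 0, 81/8, 0, -243/80, 0, 2187/4480, …
g: a_k = 0, -3, 9/2, -9, 81/4, -243/5, 243/2, -2187/7, 6561/8, …
Sym-product of L_f,L_g gives L₀ (≤ ord 4).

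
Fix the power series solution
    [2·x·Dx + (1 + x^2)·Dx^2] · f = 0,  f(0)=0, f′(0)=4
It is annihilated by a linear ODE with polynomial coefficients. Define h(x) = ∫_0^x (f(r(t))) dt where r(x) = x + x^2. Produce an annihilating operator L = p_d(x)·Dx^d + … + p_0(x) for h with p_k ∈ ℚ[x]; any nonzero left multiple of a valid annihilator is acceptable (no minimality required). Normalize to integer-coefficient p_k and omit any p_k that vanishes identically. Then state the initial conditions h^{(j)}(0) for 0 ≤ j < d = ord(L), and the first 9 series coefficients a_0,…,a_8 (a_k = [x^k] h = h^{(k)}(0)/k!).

f: a_k = 0, 4, 0, -4/3, 0, 4/5, 0, -4/7, 0, …
f∘r: x↦r, Dx↦Dx/r' in L_f ⇒ L₀.
h=∫₀ˣh₀: take L = L₀·Dx.
L = (-2 + 2·x + 8·x^2 + 12·x^3 + 6·x^4)·Dx^2 + (1 + 2·x + x^2 + 4·x^3 + 5·x^4 + 2·x^5)·Dx^3  (order 3).
h: a_k = 0, 0, 2, 4/3, -1/3, -4/5, -8/15, 8/21, 13/14, …
ICs: h(0) = 0, h′(0) = 0, h′′(0) = 4.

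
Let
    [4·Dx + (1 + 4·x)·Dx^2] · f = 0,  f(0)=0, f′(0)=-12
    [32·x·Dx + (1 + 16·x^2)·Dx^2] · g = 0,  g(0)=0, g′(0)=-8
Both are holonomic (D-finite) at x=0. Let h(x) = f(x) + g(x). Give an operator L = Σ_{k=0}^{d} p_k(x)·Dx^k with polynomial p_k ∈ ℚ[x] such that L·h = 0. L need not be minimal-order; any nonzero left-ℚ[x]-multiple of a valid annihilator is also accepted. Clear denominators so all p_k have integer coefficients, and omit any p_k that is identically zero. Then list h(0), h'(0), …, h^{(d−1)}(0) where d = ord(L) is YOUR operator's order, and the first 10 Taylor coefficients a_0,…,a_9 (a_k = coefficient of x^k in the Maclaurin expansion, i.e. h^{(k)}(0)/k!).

L = (-32 - 384·x + 1536·x^2 + 2048·x^3)·Dx + (-16 - 64·x + 3072·x^3 + 4096·x^4)·Dx^2 + (-1 + 4·x + 32·x^2 + 128·x^3 + 768·x^4 + 1024·x^5)·Dx^3  (order 3).
h: a_k = 0, -20, 24, -64/3, 192, -1024, 2048, -16384/7, 24576, -1310720/9, …
ICs: h(0) = 0, h′(0) = -20, h′′(0) = 48.

f: a_k = 0, -12, 24, -64, 192, -3072/5, 2048, -49152/7, 24576, -262144/3, …
g: a_k = 0, -8, 0, 128/3, 0, -2048/5, 0, 32768/7, 0, -524288/9, …
L₀ := lclm(L_f,L_g); ord L₀ ≤ 2+2.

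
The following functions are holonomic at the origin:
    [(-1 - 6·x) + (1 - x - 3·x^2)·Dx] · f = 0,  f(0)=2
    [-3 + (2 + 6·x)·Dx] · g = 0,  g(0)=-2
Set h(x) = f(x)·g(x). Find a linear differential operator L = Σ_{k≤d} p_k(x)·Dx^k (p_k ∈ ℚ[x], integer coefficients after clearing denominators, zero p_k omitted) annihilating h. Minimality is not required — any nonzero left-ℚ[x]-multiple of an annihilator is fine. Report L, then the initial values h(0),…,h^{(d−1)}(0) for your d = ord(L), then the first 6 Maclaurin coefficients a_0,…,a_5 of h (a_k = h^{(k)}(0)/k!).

L = (5 + 15·x + 27·x^2) + (-2 - 4·x + 12·x^2 + 18·x^3)·Dx  (order 1).
h: a_k = -4, -10, -35/2, -217/4, -3011/32, -18139/64, …
ICs: h(0) = -4.

f: a_k = 2, 2, 8, 14, 38, 80, …
g: a_k = -2, -3, 9/4, -27/8, 405/64, -1701/128, …
Sym-product of L_f,L_g gives L₀ (≤ ord 1).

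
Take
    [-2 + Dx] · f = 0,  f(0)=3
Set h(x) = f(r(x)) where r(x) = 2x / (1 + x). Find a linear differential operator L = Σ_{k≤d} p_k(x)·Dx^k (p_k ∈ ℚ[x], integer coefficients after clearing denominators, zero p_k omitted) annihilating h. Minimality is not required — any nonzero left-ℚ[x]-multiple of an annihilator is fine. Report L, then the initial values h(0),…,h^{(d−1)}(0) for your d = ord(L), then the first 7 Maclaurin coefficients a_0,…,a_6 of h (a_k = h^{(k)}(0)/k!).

f: a_k = 3, 6, 6, 4, 2, 4/5, 4/15, …
h₀=f(r): pull back L_f along r ⇒ L₀.
L = -4 + (1 + 2·x + x^2)·Dx  (order 1).
h: a_k = 3, 12, 12, -4, -4, 28/5, -44/15, …
ICs: h(0) = 3.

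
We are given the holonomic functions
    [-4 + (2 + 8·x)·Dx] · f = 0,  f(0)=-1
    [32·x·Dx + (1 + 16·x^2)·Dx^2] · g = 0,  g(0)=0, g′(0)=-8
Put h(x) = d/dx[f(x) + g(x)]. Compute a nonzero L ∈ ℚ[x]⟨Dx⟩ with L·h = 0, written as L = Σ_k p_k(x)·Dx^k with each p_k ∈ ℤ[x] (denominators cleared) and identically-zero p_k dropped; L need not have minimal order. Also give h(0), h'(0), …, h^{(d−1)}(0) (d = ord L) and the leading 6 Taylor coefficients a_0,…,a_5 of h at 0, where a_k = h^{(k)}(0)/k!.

L = (-32 - 320·x + 1536·x^2 + 3072·x^3) + (-22 - 128·x + 320·x^2 + 6144·x^3 + 10752·x^4)·Dx + (-1 + 12·x + 96·x^2 + 384·x^3 + 1792·x^4 + 3072·x^5)·Dx^2  (order 2).
h: a_k = -10, 4, 116, 40, -2188, 504, …
ICs: h(0) = -10, h′(0) = 4.

f: a_k = -1, -2, 2, -4, 10, -28, …
g: a_k = 0, -8, 0, 128/3, 0, -2048/5, …
Sum ⇒ L₀ = lclm(L_f,L_g) in ℚ(x)⟨Dx⟩.
h=h₀': d/dx-closure on L₀ ⇒ L.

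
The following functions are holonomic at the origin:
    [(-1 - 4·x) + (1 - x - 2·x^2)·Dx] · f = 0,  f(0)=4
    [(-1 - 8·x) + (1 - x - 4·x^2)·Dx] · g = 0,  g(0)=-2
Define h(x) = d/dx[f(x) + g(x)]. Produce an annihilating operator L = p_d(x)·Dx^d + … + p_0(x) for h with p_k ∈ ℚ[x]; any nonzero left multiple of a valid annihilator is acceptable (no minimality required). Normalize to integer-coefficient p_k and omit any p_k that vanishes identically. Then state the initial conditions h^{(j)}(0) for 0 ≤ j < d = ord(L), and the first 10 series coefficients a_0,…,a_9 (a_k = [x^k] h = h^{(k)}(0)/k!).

L = (-6 - 336·x - 480·x^2 - 1824·x^3 - 3864·x^4 - 6528·x^5 + 2304·x^6) + (6 + 66·x + 156·x^2 + 168·x^3 + 162·x^4 - 3768·x^5 - 3456·x^6 + 1536·x^7)·Dx + (-1 + 2·x - 13·x^2 - 28·x^3 + 222·x^4 + 134·x^5 - 612·x^6 - 320·x^7 + 192·x^8)·Dx^2  (order 2).
h: a_k = 2, 4, 6, -56, -230, -1140, -3794, -13168, -40446, -124460, …
ICs: h(0) = 2, h′(0) = 4.

f: a_k = 4, 4, 12, 20, 44, 84, 172, 340, 684, 1364, …
g: a_k = -2, -2, -10, -18, -58, -130, -362, -882, -2330, -5858, …
Weyl lclm of L_f,L_g ⇒ L₀ (ord ≤ 2).
h₀' ⇒ L via d/dx closure of L₀.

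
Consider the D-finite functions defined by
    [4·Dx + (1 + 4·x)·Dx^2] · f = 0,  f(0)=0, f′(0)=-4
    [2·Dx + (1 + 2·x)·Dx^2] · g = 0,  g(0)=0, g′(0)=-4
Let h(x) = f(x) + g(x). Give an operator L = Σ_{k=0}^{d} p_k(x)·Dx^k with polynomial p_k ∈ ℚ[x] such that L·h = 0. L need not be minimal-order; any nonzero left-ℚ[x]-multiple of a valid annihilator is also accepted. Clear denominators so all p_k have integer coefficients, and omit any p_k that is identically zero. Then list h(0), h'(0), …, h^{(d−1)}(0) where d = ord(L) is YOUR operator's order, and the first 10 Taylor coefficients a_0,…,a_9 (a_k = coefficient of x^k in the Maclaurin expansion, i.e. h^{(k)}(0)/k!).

L = 16·Dx + (12 + 32·x)·Dx^2 + (1 + 6·x + 8·x^2)·Dx^3  (order 3).
h: a_k = 0, -8, 12, -80/3, 72, -1088/5, 704, -16640/7, 8256, -263168/9, …
ICs: h(0) = 0, h′(0) = -8, h′′(0) = 24.

f: a_k = 0, -4, 8, -64/3, 64, -1024/5, 2048/3, -16384/7, 8192, -262144/9, …
g: a_k = 0, -4, 4, -16/3, 8, -64/5, 64/3, -256/7, 64, -1024/9, …
Sum ⇒ L₀ = lclm(L_f,L_g) in ℚ(x)⟨Dx⟩.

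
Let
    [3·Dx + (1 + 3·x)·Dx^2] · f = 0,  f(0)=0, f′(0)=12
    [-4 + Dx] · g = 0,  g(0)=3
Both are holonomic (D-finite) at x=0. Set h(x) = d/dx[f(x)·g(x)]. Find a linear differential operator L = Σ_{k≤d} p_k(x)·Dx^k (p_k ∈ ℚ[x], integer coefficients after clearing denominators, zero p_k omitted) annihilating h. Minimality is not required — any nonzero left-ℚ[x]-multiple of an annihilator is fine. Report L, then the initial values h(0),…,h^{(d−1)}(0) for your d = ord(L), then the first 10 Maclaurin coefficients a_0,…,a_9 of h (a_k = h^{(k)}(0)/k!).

f: a_k = 0, 12, -18, 36, -81, 972/5, -486, 8748/7, -6561/2, 8748, …
g: a_k = 3, 12, 24, 32, 32, 128/5, 256/15, 1024/105, 512/105, 2048/945, …
L₀ := L_f ⊗_s L_g (sym. prod.), ord ≤ 2.
h=h₀': d/dx-closure on L₀ ⇒ L.
L = (40 + 96·x + 576·x^2) + (-14 - 84·x - 288·x^2)·Dx + (1 + 15·x + 36·x^2)·Dx^2  (order 2).
h: a_k = 36, 180, 540, 564, 1416, -1116, 31036/5, -85948/5, 375714/7, -7331572/45, …
ICs: h(0) = 36, h′(0) = 180.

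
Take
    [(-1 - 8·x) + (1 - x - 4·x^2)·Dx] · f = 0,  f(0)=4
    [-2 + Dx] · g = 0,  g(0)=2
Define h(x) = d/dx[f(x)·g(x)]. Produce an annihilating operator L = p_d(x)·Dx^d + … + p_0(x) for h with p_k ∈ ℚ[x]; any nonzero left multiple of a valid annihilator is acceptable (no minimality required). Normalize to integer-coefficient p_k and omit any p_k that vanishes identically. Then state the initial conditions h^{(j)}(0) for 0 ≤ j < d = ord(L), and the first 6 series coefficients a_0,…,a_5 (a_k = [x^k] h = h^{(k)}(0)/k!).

f: a_k = 4, 4, 20, 36, 116, 260, …
g: a_k = 2, 4, 4, 8/3, 4/3, 8/15, …
L₀ := L_f ⊗_s L_g (sym. prod.), ord ≤ 1.
h₀' ⇒ L via d/dx closure of L₀.
L = (18 + 44·x + 20·x^2 - 96·x^3 + 64·x^4) + (-3 - 3·x + 26·x^2 + 16·x^3 - 32·x^4)·Dx  (order 1).
h: a_k = 24, 144, 536, 1888, 5944, 276976/15, …
ICs: h(0) = 24.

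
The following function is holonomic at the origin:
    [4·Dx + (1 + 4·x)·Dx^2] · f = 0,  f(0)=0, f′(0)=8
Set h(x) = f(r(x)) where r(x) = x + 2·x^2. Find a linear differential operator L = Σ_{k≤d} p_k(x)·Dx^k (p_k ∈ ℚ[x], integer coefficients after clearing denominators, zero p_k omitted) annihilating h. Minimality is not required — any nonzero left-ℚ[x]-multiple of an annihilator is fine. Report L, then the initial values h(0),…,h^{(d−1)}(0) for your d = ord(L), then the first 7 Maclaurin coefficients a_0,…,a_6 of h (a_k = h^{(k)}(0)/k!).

L = (16·x + 32·x^2)·Dx + (1 + 8·x + 24·x^2 + 32·x^3)·Dx^2  (order 2).
h: a_k = 0, 8, 0, -64/3, 64, -512/5, 0, …
ICs: h(0) = 0, h′(0) = 8.

f: a_k = 0, 8, -16, 128/3, -128, 2048/5, -4096/3, …
Substitute x→r, Dx→(1/r')Dx; clear ⇒ L₀.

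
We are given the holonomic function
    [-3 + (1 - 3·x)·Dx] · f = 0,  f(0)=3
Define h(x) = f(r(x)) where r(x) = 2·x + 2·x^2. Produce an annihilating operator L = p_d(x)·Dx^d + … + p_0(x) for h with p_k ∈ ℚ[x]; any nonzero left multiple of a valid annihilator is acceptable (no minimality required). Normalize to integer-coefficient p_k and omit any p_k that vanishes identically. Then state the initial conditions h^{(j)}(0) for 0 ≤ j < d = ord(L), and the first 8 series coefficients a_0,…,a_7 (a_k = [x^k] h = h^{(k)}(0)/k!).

L = (6 + 12·x) + (-1 + 6·x + 6·x^2)·Dx  (order 1).
h: a_k = 3, 18, 126, 864, 5940, 40824, 280584, 1928448, …
ICs: h(0) = 3.

f: a_k = 3, 9, 27, 81, 243, 729, 2187, 6561, …
f∘r: x↦r, Dx↦Dx/r' in L_f ⇒ L₀.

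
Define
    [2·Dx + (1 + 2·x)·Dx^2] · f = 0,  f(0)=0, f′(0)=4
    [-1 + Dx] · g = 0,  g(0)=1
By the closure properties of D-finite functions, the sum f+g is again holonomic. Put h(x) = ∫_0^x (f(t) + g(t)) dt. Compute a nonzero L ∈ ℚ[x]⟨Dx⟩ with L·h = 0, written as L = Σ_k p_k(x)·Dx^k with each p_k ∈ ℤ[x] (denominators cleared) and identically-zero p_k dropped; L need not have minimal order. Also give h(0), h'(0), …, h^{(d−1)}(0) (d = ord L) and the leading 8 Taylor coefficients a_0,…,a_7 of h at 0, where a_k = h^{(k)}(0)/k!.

L = (-10 - 4·x)·Dx^2 + (7 - 4·x - 4·x^2)·Dx^3 + (3 + 8·x + 4·x^2)·Dx^4  (order 4).
h: a_k = 0, 1, 5/2, -7/6, 11/8, -191/120, 1537/720, -15359/5040, …
ICs: h(0) = 0, h′(0) = 1, h′′(0) = 5, h′′′(0) = -7.

f: a_k = 0, 4, -4, 16/3, -8, 64/5, -64/3, 256/7, …
g: a_k = 1, 1, 1/2, 1/6, 1/24, 1/120, 1/720, 1/5040, …
L₀ := lclm(L_f,L_g); ord L₀ ≤ 2+1.
h=∫h₀ ⇒ L = L₀·Dx.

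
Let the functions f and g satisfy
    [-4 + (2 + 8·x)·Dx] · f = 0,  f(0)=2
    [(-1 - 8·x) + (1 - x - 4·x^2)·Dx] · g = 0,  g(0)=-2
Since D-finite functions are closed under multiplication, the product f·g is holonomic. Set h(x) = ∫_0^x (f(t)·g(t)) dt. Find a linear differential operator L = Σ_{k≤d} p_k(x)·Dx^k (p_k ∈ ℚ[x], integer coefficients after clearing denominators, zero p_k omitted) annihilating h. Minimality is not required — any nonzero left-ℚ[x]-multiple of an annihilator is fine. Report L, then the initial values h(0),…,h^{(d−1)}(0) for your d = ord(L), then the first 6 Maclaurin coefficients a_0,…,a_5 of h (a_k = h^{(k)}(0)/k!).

f: a_k = 2, 4, -4, 8, -20, 56, …
g: a_k = -2, -2, -10, -18, -58, -130, …
h₀=f·g: eliminate ⇒ L₀, order ≤ 1·1.
h=∫₀ˣh₀: take L = L₀·Dx.
L = (3 + 10·x + 24·x^2)·Dx + (-1 - 3·x + 8·x^2 + 16·x^3)·Dx^2  (order 2).
h: a_k = 0, -4, -6, -20/3, -21, -124/5, …
ICs: h(0) = 0, h′(0) = -4.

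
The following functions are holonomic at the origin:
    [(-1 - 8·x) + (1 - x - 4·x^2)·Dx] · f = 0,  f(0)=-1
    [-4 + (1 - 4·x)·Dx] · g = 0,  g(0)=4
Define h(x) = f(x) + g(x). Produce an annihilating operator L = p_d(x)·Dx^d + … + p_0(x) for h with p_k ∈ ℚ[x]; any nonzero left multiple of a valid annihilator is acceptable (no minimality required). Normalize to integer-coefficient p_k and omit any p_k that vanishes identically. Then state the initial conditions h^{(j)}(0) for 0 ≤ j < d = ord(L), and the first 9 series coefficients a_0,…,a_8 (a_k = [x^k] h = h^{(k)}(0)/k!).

f: a_k = -1, -1, -5, -9, -29, -65, -181, -441, -1165, …
g: a_k = 4, 16, 64, 256, 1024, 4096, 16384, 65536, 262144, …
h₀=f+g: left-lcm gives L₀, ord ≤ 2.
L = (8 - 288·x + 384·x^2 - 512·x^3) + (22 - 8·x - 288·x^2 + 640·x^3 - 1024·x^4)·Dx + (-3 + 23·x - 56·x^2 + 32·x^3 + 128·x^4 - 256·x^5)·Dx^2  (order 2).
h: a_k = 3, 15, 59, 247, 995, 4031, 16203, 65095, 260979, …
ICs: h(0) = 3, h′(0) = 15.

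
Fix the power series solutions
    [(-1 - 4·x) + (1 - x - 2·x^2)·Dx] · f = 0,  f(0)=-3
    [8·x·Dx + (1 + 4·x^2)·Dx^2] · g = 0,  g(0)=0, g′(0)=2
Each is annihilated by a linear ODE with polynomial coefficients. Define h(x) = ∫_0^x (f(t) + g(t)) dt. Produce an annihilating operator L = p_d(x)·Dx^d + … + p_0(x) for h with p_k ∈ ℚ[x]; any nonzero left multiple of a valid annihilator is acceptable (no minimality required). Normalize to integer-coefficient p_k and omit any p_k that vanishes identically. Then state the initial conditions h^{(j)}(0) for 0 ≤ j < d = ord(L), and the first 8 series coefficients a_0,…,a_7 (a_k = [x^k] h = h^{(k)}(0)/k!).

f: a_k = -3, -3, -9, -15, -33, -63, -129, -255, …
g: a_k = 0, 2, 0, -8/3, 0, 32/5, 0, -128/7, …
Weyl lclm of L_f,L_g ⇒ L₀ (ord ≤ 3).
h=∫₀ˣh₀: take L = L₀·Dx.
L = (-24 + 96·x + 864·x^2 + 1536·x^3 + 3264·x^4 + 768·x^6)·Dx^2 + (19 + 80·x + 100·x^2 + 544·x^3 + 1424·x^4 + 2368·x^5 + 192·x^6 + 768·x^7)·Dx^3 + (-3 - 7·x - 32·x^2 + 28·x^3 - 24·x^4 + 240·x^5 + 256·x^6 + 64·x^7 + 128·x^8)·Dx^4  (order 4).
h: a_k = 0, -3, -1/2, -3, -53/12, -33/5, -283/30, -129/7, …
ICs: h(0) = 0, h′(0) = -3, h′′(0) = -1, h′′′(0) = -18.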